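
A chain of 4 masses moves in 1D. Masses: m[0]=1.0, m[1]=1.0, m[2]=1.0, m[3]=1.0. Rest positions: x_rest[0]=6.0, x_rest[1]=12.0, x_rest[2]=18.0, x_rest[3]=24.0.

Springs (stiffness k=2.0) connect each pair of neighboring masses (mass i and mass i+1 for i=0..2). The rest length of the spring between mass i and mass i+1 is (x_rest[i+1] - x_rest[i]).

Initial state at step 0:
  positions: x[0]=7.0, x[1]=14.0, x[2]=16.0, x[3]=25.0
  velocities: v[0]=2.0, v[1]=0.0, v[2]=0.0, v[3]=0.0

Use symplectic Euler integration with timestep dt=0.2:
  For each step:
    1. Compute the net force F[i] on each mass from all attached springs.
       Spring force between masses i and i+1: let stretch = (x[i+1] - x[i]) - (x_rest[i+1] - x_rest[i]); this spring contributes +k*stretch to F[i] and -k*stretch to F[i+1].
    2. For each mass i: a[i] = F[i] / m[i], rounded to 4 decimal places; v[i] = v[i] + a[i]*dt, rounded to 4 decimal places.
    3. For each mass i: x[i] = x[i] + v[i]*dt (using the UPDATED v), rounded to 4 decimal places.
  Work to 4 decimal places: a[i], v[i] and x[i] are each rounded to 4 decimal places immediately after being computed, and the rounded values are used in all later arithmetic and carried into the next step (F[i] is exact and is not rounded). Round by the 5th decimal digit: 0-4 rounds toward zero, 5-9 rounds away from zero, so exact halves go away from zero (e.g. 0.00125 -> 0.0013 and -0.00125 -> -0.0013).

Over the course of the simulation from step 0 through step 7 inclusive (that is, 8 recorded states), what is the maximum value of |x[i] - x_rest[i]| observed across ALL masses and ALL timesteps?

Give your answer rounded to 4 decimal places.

Answer: 2.6963

Derivation:
Step 0: x=[7.0000 14.0000 16.0000 25.0000] v=[2.0000 0.0000 0.0000 0.0000]
Step 1: x=[7.4800 13.6000 16.5600 24.7600] v=[2.4000 -2.0000 2.8000 -1.2000]
Step 2: x=[7.9696 12.9472 17.5392 24.3440] v=[2.4480 -3.2640 4.8960 -2.0800]
Step 3: x=[8.3774 12.2636 18.6954 23.8636] v=[2.0390 -3.4182 5.7811 -2.4019]
Step 4: x=[8.6161 11.7836 19.7505 23.4498] v=[1.1935 -2.4000 5.2757 -2.0692]
Step 5: x=[8.6282 11.6876 20.4642 23.2200] v=[0.0605 -0.4802 3.5687 -1.1489]
Step 6: x=[8.4051 12.0489 20.6963 23.2498] v=[-1.1157 1.8067 1.1604 0.1488]
Step 7: x=[7.9935 12.8105 20.4409 23.5553] v=[-2.0582 3.8081 -1.2772 1.5274]
Max displacement = 2.6963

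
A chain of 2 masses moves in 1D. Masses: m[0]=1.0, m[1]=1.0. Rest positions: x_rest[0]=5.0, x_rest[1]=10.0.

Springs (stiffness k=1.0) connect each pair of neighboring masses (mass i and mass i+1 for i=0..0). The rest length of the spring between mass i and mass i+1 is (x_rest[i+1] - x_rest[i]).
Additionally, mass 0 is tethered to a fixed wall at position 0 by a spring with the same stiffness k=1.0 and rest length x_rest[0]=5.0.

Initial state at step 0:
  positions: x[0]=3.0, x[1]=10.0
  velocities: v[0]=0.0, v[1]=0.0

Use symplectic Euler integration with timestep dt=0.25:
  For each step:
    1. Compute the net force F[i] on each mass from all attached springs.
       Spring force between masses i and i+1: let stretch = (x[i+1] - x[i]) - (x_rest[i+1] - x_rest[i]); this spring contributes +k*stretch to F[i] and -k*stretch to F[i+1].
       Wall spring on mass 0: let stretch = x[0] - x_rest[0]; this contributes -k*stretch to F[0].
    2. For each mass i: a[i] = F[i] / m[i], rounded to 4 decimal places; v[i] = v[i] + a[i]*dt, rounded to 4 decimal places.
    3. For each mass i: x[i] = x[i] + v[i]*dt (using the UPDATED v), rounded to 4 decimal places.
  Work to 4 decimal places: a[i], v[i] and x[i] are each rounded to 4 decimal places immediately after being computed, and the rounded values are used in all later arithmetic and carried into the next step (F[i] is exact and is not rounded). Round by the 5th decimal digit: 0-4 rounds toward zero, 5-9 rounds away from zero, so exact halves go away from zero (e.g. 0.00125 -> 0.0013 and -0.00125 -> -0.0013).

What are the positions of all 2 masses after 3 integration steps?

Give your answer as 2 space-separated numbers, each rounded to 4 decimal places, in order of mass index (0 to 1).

Answer: 4.3111 9.3632

Derivation:
Step 0: x=[3.0000 10.0000] v=[0.0000 0.0000]
Step 1: x=[3.2500 9.8750] v=[1.0000 -0.5000]
Step 2: x=[3.7110 9.6484] v=[1.8438 -0.9063]
Step 3: x=[4.3111 9.3632] v=[2.4004 -1.1407]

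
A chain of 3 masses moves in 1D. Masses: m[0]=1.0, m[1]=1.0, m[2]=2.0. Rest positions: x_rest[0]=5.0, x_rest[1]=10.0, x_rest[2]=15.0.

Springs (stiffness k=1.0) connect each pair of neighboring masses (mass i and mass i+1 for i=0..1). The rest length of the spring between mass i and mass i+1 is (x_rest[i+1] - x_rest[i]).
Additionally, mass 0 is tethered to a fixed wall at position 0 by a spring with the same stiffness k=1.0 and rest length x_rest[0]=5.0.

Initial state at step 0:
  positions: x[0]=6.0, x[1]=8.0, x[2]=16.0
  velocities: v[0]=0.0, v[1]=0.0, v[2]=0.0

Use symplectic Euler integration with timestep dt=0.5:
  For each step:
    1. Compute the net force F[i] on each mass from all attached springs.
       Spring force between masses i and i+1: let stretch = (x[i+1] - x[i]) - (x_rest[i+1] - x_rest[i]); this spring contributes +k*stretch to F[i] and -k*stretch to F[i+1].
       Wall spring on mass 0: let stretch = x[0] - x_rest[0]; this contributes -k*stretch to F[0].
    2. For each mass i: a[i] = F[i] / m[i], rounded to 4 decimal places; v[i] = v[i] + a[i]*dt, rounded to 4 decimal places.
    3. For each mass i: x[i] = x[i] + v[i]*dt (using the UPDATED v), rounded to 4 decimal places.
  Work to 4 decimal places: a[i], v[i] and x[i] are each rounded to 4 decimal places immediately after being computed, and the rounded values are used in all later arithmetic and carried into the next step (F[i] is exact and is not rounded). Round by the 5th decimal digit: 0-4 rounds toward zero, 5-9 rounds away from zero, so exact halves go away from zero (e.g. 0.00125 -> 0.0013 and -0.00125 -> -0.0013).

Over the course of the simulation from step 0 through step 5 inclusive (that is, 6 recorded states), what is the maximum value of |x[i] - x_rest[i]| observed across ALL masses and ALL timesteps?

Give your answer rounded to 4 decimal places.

Answer: 2.3555

Derivation:
Step 0: x=[6.0000 8.0000 16.0000] v=[0.0000 0.0000 0.0000]
Step 1: x=[5.0000 9.5000 15.6250] v=[-2.0000 3.0000 -0.7500]
Step 2: x=[3.8750 11.4063 15.1094] v=[-2.2500 3.8125 -1.0313]
Step 3: x=[3.6641 12.3555 14.7559] v=[-0.4219 1.8984 -0.7071]
Step 4: x=[4.7100 11.7320 14.7273] v=[2.0918 -1.2471 -0.0572]
Step 5: x=[6.3339 10.1018 14.9493] v=[3.2478 -3.2605 0.4440]
Max displacement = 2.3555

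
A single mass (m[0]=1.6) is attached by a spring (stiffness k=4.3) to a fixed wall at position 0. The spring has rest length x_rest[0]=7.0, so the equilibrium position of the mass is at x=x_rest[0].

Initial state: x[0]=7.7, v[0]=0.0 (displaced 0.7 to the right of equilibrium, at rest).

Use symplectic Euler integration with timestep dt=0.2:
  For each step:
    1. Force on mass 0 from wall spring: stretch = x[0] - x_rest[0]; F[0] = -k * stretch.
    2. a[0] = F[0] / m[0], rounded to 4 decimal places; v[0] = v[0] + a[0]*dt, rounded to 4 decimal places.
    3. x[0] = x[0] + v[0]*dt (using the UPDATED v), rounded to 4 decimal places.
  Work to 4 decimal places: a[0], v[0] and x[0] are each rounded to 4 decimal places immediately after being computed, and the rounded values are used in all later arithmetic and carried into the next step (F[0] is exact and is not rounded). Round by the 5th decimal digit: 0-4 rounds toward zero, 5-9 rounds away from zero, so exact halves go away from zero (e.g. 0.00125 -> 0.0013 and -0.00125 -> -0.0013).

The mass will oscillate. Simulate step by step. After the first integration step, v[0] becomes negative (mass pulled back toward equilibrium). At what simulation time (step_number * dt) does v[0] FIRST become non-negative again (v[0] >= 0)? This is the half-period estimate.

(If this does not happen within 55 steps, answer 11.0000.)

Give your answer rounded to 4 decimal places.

Step 0: x=[7.7000] v=[0.0000]
Step 1: x=[7.6247] v=[-0.3763]
Step 2: x=[7.4823] v=[-0.7121]
Step 3: x=[7.2880] v=[-0.9713]
Step 4: x=[7.0628] v=[-1.1261]
Step 5: x=[6.8308] v=[-1.1599]
Step 6: x=[6.6170] v=[-1.0690]
Step 7: x=[6.4444] v=[-0.8631]
Step 8: x=[6.3315] v=[-0.5645]
Step 9: x=[6.2905] v=[-0.2052]
Step 10: x=[6.3257] v=[0.1762]
First v>=0 after going negative at step 10, time=2.0000

Answer: 2.0000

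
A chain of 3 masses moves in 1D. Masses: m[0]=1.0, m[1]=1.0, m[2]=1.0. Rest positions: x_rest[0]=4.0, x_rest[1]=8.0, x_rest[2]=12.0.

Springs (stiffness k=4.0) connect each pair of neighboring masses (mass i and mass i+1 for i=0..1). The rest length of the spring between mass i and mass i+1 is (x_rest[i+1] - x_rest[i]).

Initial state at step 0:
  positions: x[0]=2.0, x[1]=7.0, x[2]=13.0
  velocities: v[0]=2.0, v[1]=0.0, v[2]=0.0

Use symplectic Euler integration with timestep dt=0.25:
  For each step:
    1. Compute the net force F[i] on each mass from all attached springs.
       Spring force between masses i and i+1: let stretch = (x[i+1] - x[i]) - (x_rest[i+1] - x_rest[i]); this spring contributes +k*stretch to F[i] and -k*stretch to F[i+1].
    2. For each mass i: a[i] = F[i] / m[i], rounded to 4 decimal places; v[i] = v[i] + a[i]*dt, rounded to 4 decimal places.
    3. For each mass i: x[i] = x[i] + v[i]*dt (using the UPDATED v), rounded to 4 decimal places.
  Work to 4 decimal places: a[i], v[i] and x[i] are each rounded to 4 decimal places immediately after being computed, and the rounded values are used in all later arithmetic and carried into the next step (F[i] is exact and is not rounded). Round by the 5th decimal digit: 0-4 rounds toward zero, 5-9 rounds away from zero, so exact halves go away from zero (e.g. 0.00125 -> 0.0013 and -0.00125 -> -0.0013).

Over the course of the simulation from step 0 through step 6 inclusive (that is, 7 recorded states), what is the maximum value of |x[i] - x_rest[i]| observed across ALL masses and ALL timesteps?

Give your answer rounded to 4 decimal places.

Answer: 2.0045

Derivation:
Step 0: x=[2.0000 7.0000 13.0000] v=[2.0000 0.0000 0.0000]
Step 1: x=[2.7500 7.2500 12.5000] v=[3.0000 1.0000 -2.0000]
Step 2: x=[3.6250 7.6875 11.6875] v=[3.5000 1.7500 -3.2500]
Step 3: x=[4.5156 8.1094 10.8750] v=[3.5625 1.6875 -3.2500]
Step 4: x=[5.3047 8.3242 10.3711] v=[3.1563 0.8593 -2.0156]
Step 5: x=[5.8487 8.2959 10.3555] v=[2.1758 -0.1133 -0.0625]
Step 6: x=[6.0045 8.1707 10.8250] v=[0.6230 -0.5009 1.8779]
Max displacement = 2.0045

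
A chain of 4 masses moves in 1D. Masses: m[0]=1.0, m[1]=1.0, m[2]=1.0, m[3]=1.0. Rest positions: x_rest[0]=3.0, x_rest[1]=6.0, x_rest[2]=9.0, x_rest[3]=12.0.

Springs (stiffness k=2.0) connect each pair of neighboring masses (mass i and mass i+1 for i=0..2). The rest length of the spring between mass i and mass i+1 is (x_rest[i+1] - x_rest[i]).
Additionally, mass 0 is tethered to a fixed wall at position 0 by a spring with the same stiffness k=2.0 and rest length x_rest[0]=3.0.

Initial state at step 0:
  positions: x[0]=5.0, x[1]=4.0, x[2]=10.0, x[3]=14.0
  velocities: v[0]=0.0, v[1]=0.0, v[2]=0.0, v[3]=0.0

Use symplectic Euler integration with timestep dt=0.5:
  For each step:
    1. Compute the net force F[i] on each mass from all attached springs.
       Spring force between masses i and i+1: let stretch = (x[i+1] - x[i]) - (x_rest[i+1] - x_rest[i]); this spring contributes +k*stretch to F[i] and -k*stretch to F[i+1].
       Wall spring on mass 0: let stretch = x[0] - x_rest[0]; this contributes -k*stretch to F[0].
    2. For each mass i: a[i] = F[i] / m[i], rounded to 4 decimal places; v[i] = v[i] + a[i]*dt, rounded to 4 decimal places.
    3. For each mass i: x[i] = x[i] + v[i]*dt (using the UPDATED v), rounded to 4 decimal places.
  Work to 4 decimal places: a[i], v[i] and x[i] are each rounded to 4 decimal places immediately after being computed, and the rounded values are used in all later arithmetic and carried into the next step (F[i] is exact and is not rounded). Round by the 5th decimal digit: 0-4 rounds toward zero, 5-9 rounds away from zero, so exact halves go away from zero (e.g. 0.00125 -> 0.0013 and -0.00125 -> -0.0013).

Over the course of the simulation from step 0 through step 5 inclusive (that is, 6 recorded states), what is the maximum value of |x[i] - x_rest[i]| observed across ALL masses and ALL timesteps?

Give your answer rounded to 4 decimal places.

Answer: 3.0000

Derivation:
Step 0: x=[5.0000 4.0000 10.0000 14.0000] v=[0.0000 0.0000 0.0000 0.0000]
Step 1: x=[2.0000 7.5000 9.0000 13.5000] v=[-6.0000 7.0000 -2.0000 -1.0000]
Step 2: x=[0.7500 9.0000 9.5000 12.2500] v=[-2.5000 3.0000 1.0000 -2.5000]
Step 3: x=[3.2500 6.6250 11.1250 11.1250] v=[5.0000 -4.7500 3.2500 -2.2500]
Step 4: x=[5.8125 4.8125 10.5000 11.5000] v=[5.1250 -3.6250 -1.2500 0.7500]
Step 5: x=[4.9688 6.3438 7.5313 12.8750] v=[-1.6875 3.0625 -5.9375 2.7500]
Max displacement = 3.0000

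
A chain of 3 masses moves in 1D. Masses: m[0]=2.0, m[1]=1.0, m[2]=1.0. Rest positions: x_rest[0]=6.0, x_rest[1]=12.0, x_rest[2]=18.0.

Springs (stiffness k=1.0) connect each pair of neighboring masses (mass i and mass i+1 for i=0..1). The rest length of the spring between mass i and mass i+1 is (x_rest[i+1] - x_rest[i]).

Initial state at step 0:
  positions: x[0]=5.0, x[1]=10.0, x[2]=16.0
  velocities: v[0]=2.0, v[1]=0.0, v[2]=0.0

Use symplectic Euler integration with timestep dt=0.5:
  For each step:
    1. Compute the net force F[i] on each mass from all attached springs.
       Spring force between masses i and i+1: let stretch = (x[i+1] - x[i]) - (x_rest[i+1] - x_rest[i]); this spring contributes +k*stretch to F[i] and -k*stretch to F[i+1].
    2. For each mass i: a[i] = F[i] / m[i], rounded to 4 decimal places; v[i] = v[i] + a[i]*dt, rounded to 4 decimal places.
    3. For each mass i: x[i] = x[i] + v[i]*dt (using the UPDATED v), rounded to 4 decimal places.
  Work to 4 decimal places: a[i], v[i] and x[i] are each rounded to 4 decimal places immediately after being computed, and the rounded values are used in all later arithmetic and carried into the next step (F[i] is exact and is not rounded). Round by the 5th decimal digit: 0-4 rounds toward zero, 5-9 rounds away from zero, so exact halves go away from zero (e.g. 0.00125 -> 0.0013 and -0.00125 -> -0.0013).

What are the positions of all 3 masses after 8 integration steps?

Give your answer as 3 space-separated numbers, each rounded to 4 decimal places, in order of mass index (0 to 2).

Answer: 7.9151 14.3889 21.7824

Derivation:
Step 0: x=[5.0000 10.0000 16.0000] v=[2.0000 0.0000 0.0000]
Step 1: x=[5.8750 10.2500 16.0000] v=[1.7500 0.5000 0.0000]
Step 2: x=[6.5469 10.8438 16.0625] v=[1.3438 1.1875 0.1250]
Step 3: x=[7.0059 11.6680 16.3204] v=[0.9180 1.6484 0.5157]
Step 4: x=[7.2977 12.4898 16.9152] v=[0.5835 1.6436 1.1895]
Step 5: x=[7.4885 13.1200 17.9036] v=[0.3815 1.2603 1.9768]
Step 6: x=[7.6332 13.5382 19.1961] v=[0.2894 0.8364 2.5850]
Step 7: x=[7.7661 13.8947 20.5742] v=[0.2657 0.7129 2.7561]
Step 8: x=[7.9151 14.3889 21.7824] v=[0.2979 0.9884 2.4164]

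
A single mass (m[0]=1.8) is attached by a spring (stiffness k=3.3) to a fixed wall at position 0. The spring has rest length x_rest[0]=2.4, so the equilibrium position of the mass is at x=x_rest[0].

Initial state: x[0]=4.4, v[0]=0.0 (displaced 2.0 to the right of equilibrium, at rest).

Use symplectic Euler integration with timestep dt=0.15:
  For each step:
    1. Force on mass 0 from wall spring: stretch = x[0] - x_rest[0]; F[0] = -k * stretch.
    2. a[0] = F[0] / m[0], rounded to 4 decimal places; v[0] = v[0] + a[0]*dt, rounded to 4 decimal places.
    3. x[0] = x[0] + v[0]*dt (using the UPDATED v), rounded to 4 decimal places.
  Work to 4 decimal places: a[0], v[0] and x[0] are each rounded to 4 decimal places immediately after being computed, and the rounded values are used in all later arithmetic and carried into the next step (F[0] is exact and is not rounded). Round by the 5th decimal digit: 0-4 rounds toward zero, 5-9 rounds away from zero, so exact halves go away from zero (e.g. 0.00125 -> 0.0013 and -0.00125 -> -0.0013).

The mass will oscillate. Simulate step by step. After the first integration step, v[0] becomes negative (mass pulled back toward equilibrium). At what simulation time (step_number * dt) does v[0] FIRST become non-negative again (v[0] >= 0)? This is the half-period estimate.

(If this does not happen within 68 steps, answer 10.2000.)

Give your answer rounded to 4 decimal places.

Step 0: x=[4.4000] v=[0.0000]
Step 1: x=[4.3175] v=[-0.5500]
Step 2: x=[4.1559] v=[-1.0773]
Step 3: x=[3.9219] v=[-1.5602]
Step 4: x=[3.6251] v=[-1.9787]
Step 5: x=[3.2778] v=[-2.3156]
Step 6: x=[2.8943] v=[-2.5570]
Step 7: x=[2.4904] v=[-2.6929]
Step 8: x=[2.0827] v=[-2.7178]
Step 9: x=[1.6881] v=[-2.6305]
Step 10: x=[1.3229] v=[-2.4347]
Step 11: x=[1.0021] v=[-2.1385]
Step 12: x=[0.7390] v=[-1.7541]
Step 13: x=[0.5444] v=[-1.2973]
Step 14: x=[0.4264] v=[-0.7870]
Step 15: x=[0.3898] v=[-0.2443]
Step 16: x=[0.4361] v=[0.3085]
First v>=0 after going negative at step 16, time=2.4000

Answer: 2.4000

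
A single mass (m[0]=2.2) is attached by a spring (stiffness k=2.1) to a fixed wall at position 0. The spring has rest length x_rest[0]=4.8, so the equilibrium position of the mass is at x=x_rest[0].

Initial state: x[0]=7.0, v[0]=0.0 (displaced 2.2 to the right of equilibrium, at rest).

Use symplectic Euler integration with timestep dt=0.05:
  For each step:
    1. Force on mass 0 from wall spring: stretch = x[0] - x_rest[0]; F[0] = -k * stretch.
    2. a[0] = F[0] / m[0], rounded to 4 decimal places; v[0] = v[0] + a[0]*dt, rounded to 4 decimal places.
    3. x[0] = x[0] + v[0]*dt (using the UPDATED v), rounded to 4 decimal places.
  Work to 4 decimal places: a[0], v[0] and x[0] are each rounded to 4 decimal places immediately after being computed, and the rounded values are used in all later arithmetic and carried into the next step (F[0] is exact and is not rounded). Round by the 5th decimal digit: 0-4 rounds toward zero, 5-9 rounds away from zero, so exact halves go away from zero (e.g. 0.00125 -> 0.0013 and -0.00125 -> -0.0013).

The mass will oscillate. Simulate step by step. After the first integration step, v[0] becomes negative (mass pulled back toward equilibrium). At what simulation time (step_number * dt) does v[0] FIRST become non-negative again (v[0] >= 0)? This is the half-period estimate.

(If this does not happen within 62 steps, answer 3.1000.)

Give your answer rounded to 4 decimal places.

Step 0: x=[7.0000] v=[0.0000]
Step 1: x=[6.9948] v=[-0.1050]
Step 2: x=[6.9843] v=[-0.2098]
Step 3: x=[6.9686] v=[-0.3141]
Step 4: x=[6.9477] v=[-0.4176]
Step 5: x=[6.9217] v=[-0.5201]
Step 6: x=[6.8906] v=[-0.6214]
Step 7: x=[6.8545] v=[-0.7212]
Step 8: x=[6.8135] v=[-0.8193]
Step 9: x=[6.7677] v=[-0.9154]
Step 10: x=[6.7172] v=[-1.0093]
Step 11: x=[6.6622] v=[-1.1008]
Step 12: x=[6.6027] v=[-1.1897]
Step 13: x=[6.5389] v=[-1.2757]
Step 14: x=[6.4710] v=[-1.3587]
Step 15: x=[6.3991] v=[-1.4385]
Step 16: x=[6.3234] v=[-1.5148]
Step 17: x=[6.2440] v=[-1.5875]
Step 18: x=[6.1612] v=[-1.6564]
Step 19: x=[6.0751] v=[-1.7214]
Step 20: x=[5.9860] v=[-1.7823]
Step 21: x=[5.8941] v=[-1.8389]
Step 22: x=[5.7995] v=[-1.8911]
Step 23: x=[5.7026] v=[-1.9388]
Step 24: x=[5.6035] v=[-1.9819]
Step 25: x=[5.5025] v=[-2.0203]
Step 26: x=[5.3998] v=[-2.0538]
Step 27: x=[5.2957] v=[-2.0824]
Step 28: x=[5.1904] v=[-2.1061]
Step 29: x=[5.0842] v=[-2.1247]
Step 30: x=[4.9773] v=[-2.1383]
Step 31: x=[4.8700] v=[-2.1468]
Step 32: x=[4.7625] v=[-2.1501]
Step 33: x=[4.6551] v=[-2.1483]
Step 34: x=[4.5480] v=[-2.1414]
Step 35: x=[4.4415] v=[-2.1294]
Step 36: x=[4.3359] v=[-2.1123]
Step 37: x=[4.2314] v=[-2.0902]
Step 38: x=[4.1282] v=[-2.0631]
Step 39: x=[4.0267] v=[-2.0310]
Step 40: x=[3.9270] v=[-1.9941]
Step 41: x=[3.8294] v=[-1.9524]
Step 42: x=[3.7341] v=[-1.9061]
Step 43: x=[3.6413] v=[-1.8552]
Step 44: x=[3.5513] v=[-1.7999]
Step 45: x=[3.4643] v=[-1.7403]
Step 46: x=[3.3805] v=[-1.6766]
Step 47: x=[3.3001] v=[-1.6089]
Step 48: x=[3.2232] v=[-1.5373]
Step 49: x=[3.1501] v=[-1.4620]
Step 50: x=[3.0809] v=[-1.3833]
Step 51: x=[3.0158] v=[-1.3013]
Step 52: x=[2.9550] v=[-1.2161]
Step 53: x=[2.8986] v=[-1.1280]
Step 54: x=[2.8467] v=[-1.0373]
Step 55: x=[2.7995] v=[-0.9441]
Step 56: x=[2.7571] v=[-0.8486]
Step 57: x=[2.7195] v=[-0.7511]
Step 58: x=[2.6869] v=[-0.6518]
Step 59: x=[2.6594] v=[-0.5509]
Step 60: x=[2.6370] v=[-0.4487]
Step 61: x=[2.6197] v=[-0.3455]
Step 62: x=[2.6076] v=[-0.2414]
v[0] did not become non-negative within 62 steps; using fallback time=3.1000

Answer: 3.1000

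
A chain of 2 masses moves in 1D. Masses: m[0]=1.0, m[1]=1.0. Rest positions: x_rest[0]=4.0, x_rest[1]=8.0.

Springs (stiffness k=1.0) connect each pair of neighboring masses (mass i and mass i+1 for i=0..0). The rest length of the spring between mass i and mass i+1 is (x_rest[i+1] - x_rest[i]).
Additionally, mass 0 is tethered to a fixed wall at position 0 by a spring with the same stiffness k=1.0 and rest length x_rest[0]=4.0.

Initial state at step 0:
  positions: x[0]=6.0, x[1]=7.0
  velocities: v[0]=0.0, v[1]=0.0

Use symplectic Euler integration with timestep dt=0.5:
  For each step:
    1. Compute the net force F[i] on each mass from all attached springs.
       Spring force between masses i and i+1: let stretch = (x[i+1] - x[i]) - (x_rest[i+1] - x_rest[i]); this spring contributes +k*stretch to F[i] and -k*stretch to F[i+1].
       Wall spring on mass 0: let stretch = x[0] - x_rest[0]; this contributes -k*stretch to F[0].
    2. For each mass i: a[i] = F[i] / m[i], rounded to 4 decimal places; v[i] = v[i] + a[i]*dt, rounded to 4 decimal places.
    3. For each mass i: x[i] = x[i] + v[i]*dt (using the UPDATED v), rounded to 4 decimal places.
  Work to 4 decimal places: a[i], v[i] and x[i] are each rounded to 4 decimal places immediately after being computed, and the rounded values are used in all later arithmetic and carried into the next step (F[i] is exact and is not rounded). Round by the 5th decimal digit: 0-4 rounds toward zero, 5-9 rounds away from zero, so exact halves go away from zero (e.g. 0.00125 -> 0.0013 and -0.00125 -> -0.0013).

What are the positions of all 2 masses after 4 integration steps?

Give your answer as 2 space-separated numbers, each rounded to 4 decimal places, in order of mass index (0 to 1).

Step 0: x=[6.0000 7.0000] v=[0.0000 0.0000]
Step 1: x=[4.7500 7.7500] v=[-2.5000 1.5000]
Step 2: x=[3.0625 8.7500] v=[-3.3750 2.0000]
Step 3: x=[2.0313 9.3282] v=[-2.0625 1.1563]
Step 4: x=[2.3165 9.0821] v=[0.5703 -0.4922]

Answer: 2.3165 9.0821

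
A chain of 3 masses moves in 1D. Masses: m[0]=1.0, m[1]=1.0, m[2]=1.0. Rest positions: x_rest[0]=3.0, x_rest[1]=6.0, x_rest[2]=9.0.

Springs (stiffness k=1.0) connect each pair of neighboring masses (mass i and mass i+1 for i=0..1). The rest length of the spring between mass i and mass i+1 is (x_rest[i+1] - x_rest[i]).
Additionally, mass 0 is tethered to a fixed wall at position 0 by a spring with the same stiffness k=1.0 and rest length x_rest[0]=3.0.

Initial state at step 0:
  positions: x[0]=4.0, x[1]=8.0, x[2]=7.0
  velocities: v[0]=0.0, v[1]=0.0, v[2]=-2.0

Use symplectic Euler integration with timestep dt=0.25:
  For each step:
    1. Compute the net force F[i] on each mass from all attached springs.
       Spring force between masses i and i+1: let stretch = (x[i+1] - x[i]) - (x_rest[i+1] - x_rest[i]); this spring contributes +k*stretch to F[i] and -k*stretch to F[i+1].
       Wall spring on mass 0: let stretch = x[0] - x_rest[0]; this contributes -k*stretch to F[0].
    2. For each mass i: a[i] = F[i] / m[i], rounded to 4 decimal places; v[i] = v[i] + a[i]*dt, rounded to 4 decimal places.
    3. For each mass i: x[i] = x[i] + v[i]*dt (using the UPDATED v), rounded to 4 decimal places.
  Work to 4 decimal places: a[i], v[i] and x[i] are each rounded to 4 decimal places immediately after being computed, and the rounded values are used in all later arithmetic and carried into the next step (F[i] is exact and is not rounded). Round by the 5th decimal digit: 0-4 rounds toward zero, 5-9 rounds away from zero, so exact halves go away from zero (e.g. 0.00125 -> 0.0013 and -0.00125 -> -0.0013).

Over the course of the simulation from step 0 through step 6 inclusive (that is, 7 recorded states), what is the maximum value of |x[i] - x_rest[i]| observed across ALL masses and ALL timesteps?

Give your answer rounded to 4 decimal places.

Answer: 2.3131

Derivation:
Step 0: x=[4.0000 8.0000 7.0000] v=[0.0000 0.0000 -2.0000]
Step 1: x=[4.0000 7.6875 6.7500] v=[0.0000 -1.2500 -1.0000]
Step 2: x=[3.9805 7.0859 6.7461] v=[-0.0781 -2.4063 -0.0156]
Step 3: x=[3.9063 6.2690 6.9510] v=[-0.2969 -3.2676 0.8194]
Step 4: x=[3.7356 5.3471 7.3007] v=[-0.6828 -3.6878 1.3989]
Step 5: x=[3.4322 4.4465 7.7158] v=[-1.2138 -3.6023 1.6605]
Step 6: x=[2.9776 3.6869 8.1141] v=[-1.8183 -3.0386 1.5932]
Max displacement = 2.3131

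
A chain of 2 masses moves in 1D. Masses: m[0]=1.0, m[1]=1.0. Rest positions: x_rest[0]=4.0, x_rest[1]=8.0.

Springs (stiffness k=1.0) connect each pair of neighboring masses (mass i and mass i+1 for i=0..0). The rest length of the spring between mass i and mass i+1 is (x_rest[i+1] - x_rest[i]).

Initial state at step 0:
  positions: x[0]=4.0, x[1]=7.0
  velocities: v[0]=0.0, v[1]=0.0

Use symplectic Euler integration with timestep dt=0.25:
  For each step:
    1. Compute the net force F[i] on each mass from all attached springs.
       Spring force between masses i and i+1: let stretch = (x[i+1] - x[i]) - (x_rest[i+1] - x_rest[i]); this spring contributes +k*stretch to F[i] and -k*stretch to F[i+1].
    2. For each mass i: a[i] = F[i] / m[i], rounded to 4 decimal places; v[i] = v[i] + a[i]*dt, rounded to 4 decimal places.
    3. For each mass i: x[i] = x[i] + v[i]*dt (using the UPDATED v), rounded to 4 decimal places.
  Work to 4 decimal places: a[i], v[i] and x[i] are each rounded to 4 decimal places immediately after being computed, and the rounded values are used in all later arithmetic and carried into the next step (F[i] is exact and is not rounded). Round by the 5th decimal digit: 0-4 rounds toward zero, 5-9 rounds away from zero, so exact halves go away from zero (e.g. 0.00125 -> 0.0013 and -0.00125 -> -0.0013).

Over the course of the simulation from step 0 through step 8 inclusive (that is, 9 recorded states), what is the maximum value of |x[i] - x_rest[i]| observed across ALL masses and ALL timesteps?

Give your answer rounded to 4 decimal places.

Answer: 1.0042

Derivation:
Step 0: x=[4.0000 7.0000] v=[0.0000 0.0000]
Step 1: x=[3.9375 7.0625] v=[-0.2500 0.2500]
Step 2: x=[3.8203 7.1797] v=[-0.4688 0.4688]
Step 3: x=[3.6631 7.3370] v=[-0.6290 0.6290]
Step 4: x=[3.4855 7.5146] v=[-0.7105 0.7105]
Step 5: x=[3.3097 7.6904] v=[-0.7032 0.7032]
Step 6: x=[3.1577 7.8424] v=[-0.6080 0.6080]
Step 7: x=[3.0485 7.9516] v=[-0.4368 0.4368]
Step 8: x=[2.9958 8.0044] v=[-0.2110 0.2110]
Max displacement = 1.0042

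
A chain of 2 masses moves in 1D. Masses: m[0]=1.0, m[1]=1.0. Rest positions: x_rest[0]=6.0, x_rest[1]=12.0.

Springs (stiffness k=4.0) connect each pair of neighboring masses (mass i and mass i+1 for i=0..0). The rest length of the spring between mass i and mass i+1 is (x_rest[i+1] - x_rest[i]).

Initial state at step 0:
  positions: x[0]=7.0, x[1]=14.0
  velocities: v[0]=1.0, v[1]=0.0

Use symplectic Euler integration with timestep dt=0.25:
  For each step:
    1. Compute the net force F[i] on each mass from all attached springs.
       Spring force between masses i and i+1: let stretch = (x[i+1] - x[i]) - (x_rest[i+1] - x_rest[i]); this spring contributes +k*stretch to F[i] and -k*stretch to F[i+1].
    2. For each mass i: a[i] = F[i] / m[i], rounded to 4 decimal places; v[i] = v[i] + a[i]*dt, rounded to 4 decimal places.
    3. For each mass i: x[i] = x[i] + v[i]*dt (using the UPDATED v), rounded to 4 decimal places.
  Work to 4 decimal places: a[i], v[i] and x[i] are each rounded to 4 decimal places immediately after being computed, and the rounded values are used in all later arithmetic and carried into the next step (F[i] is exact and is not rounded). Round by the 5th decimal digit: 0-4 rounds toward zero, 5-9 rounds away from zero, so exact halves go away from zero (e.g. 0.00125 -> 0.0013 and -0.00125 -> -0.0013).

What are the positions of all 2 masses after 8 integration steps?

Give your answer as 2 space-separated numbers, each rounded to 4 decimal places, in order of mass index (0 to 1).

Answer: 7.8800 15.1203

Derivation:
Step 0: x=[7.0000 14.0000] v=[1.0000 0.0000]
Step 1: x=[7.5000 13.7500] v=[2.0000 -1.0000]
Step 2: x=[8.0625 13.4375] v=[2.2500 -1.2500]
Step 3: x=[8.4688 13.2813] v=[1.6250 -0.6250]
Step 4: x=[8.5782 13.4219] v=[0.4375 0.5625]
Step 5: x=[8.3985 13.8516] v=[-0.7188 1.7188]
Step 6: x=[8.0821 14.4180] v=[-1.2657 2.2657]
Step 7: x=[7.8497 14.9005] v=[-0.9298 1.9298]
Step 8: x=[7.8800 15.1203] v=[0.1210 0.8790]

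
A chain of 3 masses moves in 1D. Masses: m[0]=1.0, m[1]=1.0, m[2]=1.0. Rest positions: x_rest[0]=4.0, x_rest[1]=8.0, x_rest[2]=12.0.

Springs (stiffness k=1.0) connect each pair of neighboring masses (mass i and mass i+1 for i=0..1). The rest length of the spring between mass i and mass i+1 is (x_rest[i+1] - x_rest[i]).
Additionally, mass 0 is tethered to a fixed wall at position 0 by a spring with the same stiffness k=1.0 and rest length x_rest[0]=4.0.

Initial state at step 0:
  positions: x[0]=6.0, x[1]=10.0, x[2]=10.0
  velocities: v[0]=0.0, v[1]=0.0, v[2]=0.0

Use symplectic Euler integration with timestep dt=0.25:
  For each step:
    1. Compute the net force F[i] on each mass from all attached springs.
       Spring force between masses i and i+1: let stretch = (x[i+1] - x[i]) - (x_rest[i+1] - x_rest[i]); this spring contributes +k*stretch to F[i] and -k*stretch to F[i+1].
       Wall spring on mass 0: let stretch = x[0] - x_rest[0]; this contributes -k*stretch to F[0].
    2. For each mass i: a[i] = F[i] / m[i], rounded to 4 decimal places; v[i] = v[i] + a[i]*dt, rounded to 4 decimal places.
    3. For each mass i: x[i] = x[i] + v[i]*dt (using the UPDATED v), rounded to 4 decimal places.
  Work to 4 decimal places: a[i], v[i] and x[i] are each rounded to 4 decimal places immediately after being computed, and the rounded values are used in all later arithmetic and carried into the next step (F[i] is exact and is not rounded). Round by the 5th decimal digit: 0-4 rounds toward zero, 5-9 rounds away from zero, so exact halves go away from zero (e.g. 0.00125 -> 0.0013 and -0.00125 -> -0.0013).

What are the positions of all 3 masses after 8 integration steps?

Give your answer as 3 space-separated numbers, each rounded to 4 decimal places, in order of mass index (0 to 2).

Step 0: x=[6.0000 10.0000 10.0000] v=[0.0000 0.0000 0.0000]
Step 1: x=[5.8750 9.7500 10.2500] v=[-0.5000 -1.0000 1.0000]
Step 2: x=[5.6250 9.2891 10.7188] v=[-1.0000 -1.8438 1.8750]
Step 3: x=[5.2525 8.6885 11.3482] v=[-1.4902 -2.4024 2.5176]
Step 4: x=[4.7664 8.0394 12.0614] v=[-1.9443 -2.5965 2.8527]
Step 5: x=[4.1870 7.4371 12.7732] v=[-2.3177 -2.4093 2.8472]
Step 6: x=[3.5490 6.9652 13.4015] v=[-2.5519 -1.8878 2.5132]
Step 7: x=[2.9027 6.6820 13.8775] v=[-2.5851 -1.1328 1.9041]
Step 8: x=[2.3112 6.6123 14.1538] v=[-2.3660 -0.2788 1.1052]

Answer: 2.3112 6.6123 14.1538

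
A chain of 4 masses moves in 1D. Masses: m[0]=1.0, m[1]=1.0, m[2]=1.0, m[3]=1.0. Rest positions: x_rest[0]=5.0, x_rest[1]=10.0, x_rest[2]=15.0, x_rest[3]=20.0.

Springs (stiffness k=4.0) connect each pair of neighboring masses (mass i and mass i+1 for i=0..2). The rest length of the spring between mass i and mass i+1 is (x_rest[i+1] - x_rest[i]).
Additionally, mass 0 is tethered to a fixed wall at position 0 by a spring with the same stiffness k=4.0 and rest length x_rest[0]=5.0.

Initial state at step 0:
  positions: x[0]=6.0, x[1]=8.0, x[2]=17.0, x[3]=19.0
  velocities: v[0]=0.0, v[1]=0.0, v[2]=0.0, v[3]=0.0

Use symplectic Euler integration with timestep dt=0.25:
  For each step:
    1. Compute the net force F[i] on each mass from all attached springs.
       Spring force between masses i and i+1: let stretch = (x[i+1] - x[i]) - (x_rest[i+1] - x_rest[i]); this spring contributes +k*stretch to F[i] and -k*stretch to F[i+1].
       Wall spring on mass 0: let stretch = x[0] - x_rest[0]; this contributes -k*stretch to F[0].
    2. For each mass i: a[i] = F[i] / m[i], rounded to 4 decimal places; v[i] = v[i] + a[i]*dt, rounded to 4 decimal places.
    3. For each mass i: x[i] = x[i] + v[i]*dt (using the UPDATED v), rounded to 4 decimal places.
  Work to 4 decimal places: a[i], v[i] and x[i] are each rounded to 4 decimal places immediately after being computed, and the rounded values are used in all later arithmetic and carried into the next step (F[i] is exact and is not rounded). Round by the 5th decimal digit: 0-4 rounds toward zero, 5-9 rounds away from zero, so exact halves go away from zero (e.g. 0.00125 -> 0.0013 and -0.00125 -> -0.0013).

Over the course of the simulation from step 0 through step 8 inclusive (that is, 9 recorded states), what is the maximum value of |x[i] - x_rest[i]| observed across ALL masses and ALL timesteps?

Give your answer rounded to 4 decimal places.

Answer: 2.2969

Derivation:
Step 0: x=[6.0000 8.0000 17.0000 19.0000] v=[0.0000 0.0000 0.0000 0.0000]
Step 1: x=[5.0000 9.7500 15.2500 19.7500] v=[-4.0000 7.0000 -7.0000 3.0000]
Step 2: x=[3.9375 11.6875 13.2500 20.6250] v=[-4.2500 7.7500 -8.0000 3.5000]
Step 3: x=[3.8281 12.0781 12.7031 20.9063] v=[-0.4375 1.5625 -2.1875 1.1250]
Step 4: x=[4.8242 10.5625 14.0508 20.3868] v=[3.9844 -6.0625 5.3907 -2.0782]
Step 5: x=[6.0488 8.4844 16.1104 19.5333] v=[4.8985 -8.3125 8.2384 -3.4142]
Step 6: x=[6.3701 7.7039 17.1192 19.0740] v=[1.2853 -3.1221 4.0353 -1.8371]
Step 7: x=[5.4324 8.9438 16.2629 19.3760] v=[-3.7510 4.9594 -3.4252 1.2081]
Step 8: x=[4.0144 11.1356 14.3551 20.1498] v=[-5.6720 8.7671 -7.6312 3.0950]
Max displacement = 2.2969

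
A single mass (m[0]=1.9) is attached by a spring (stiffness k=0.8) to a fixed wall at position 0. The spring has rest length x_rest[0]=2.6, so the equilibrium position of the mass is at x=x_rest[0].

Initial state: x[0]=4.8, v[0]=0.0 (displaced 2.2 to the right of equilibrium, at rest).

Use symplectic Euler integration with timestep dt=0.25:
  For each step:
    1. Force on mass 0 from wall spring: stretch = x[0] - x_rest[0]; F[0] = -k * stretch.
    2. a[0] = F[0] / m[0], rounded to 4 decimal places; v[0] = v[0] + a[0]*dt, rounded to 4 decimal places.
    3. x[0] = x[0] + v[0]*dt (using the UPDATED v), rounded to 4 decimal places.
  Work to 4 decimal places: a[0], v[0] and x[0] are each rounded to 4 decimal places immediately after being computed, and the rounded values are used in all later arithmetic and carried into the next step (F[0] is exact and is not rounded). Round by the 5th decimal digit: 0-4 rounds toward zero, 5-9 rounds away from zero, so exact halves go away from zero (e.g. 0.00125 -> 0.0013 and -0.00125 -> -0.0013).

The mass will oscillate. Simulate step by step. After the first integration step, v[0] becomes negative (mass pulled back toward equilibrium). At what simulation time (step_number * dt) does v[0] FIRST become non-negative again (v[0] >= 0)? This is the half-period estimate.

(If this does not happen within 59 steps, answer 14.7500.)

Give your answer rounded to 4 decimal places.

Answer: 5.0000

Derivation:
Step 0: x=[4.8000] v=[0.0000]
Step 1: x=[4.7421] v=[-0.2316]
Step 2: x=[4.6278] v=[-0.4571]
Step 3: x=[4.4602] v=[-0.6706]
Step 4: x=[4.2436] v=[-0.8664]
Step 5: x=[3.9838] v=[-1.0394]
Step 6: x=[3.6875] v=[-1.1851]
Step 7: x=[3.3626] v=[-1.2996]
Step 8: x=[3.0176] v=[-1.3799]
Step 9: x=[2.6616] v=[-1.4239]
Step 10: x=[2.3040] v=[-1.4304]
Step 11: x=[1.9542] v=[-1.3993]
Step 12: x=[1.6214] v=[-1.3313]
Step 13: x=[1.3143] v=[-1.2283]
Step 14: x=[1.0411] v=[-1.0930]
Step 15: x=[0.8089] v=[-0.9289]
Step 16: x=[0.6238] v=[-0.7404]
Step 17: x=[0.4907] v=[-0.5324]
Step 18: x=[0.4131] v=[-0.3104]
Step 19: x=[0.3931] v=[-0.0802]
Step 20: x=[0.4311] v=[0.1521]
First v>=0 after going negative at step 20, time=5.0000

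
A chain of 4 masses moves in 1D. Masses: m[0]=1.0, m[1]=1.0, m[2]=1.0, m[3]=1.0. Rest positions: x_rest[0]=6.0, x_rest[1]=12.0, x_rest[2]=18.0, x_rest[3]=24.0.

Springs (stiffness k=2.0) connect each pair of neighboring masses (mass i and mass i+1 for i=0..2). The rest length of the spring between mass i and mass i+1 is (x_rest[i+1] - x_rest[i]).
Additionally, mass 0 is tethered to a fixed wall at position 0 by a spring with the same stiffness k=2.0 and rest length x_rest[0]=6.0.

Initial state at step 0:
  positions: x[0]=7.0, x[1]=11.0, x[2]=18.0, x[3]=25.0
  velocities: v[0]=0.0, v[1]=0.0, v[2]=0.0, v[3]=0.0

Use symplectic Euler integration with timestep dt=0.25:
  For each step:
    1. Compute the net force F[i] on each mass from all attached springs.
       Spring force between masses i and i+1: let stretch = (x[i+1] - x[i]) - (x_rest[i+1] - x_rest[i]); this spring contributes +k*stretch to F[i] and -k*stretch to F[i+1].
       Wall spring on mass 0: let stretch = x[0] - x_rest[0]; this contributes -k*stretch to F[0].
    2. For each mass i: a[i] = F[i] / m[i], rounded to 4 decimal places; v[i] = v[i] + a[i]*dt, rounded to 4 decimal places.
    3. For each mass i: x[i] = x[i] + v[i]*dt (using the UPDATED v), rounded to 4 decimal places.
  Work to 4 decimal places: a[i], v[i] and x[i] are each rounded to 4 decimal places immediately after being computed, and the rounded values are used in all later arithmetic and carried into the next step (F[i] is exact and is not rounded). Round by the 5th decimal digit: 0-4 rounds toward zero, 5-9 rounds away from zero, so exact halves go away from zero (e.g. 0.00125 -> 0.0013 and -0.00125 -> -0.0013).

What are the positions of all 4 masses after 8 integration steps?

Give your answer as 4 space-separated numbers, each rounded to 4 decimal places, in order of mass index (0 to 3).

Step 0: x=[7.0000 11.0000 18.0000 25.0000] v=[0.0000 0.0000 0.0000 0.0000]
Step 1: x=[6.6250 11.3750 18.0000 24.8750] v=[-1.5000 1.5000 0.0000 -0.5000]
Step 2: x=[6.0156 11.9844 18.0313 24.6406] v=[-2.4375 2.4375 0.1250 -0.9375]
Step 3: x=[5.4004 12.6036 18.1329 24.3301] v=[-2.4609 2.4766 0.4062 -1.2422]
Step 4: x=[5.0105 13.0135 18.3180 23.9949] v=[-1.5595 1.6397 0.7402 -1.3408]
Step 5: x=[4.9947 13.0861 18.5496 23.7001] v=[-0.0633 0.2905 0.9264 -1.1793]
Step 6: x=[5.3660 12.8302 18.7421 23.5115] v=[1.4851 -1.0235 0.7699 -0.7546]
Step 7: x=[5.9996 12.3803 18.7918 23.4767] v=[2.5342 -1.7997 0.1987 -0.1393]
Step 8: x=[6.6808 11.9342 18.6257 23.6063] v=[2.7248 -1.7843 -0.6646 0.5183]

Answer: 6.6808 11.9342 18.6257 23.6063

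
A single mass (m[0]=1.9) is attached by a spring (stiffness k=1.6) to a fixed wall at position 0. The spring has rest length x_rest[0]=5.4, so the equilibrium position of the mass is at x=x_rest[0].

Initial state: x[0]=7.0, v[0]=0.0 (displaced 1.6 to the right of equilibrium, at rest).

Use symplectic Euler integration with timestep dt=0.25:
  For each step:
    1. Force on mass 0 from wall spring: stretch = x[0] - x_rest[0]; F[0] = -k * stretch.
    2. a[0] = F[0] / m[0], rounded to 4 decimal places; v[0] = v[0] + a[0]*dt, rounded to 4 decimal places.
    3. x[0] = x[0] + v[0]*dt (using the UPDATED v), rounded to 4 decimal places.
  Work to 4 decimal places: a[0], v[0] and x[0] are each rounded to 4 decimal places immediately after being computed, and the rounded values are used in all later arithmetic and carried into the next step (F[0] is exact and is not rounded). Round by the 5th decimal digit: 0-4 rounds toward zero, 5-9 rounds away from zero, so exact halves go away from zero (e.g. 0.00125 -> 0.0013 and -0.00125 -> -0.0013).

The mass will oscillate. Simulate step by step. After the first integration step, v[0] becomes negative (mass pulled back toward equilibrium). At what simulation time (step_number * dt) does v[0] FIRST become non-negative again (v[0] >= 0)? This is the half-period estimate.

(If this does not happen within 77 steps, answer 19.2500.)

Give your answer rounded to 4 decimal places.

Step 0: x=[7.0000] v=[0.0000]
Step 1: x=[6.9158] v=[-0.3369]
Step 2: x=[6.7518] v=[-0.6560]
Step 3: x=[6.5167] v=[-0.9406]
Step 4: x=[6.2228] v=[-1.1757]
Step 5: x=[5.8856] v=[-1.3489]
Step 6: x=[5.5228] v=[-1.4511]
Step 7: x=[5.1536] v=[-1.4770]
Step 8: x=[4.7973] v=[-1.4251]
Step 9: x=[4.4728] v=[-1.2982]
Step 10: x=[4.1971] v=[-1.1030]
Step 11: x=[3.9847] v=[-0.8498]
Step 12: x=[3.8467] v=[-0.5519]
Step 13: x=[3.7905] v=[-0.2249]
Step 14: x=[3.8190] v=[0.1140]
First v>=0 after going negative at step 14, time=3.5000

Answer: 3.5000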